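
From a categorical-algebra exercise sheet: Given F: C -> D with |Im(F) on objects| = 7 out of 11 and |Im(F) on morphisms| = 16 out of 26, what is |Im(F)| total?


The image of F consists of distinct objects and distinct morphisms.
|Im(F)| on objects = 7
|Im(F)| on morphisms = 16
Total image cardinality = 7 + 16 = 23

23


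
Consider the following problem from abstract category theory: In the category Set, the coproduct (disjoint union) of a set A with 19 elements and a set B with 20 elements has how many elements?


In Set, the coproduct A + B is the disjoint union.
|A + B| = |A| + |B| = 19 + 20 = 39

39


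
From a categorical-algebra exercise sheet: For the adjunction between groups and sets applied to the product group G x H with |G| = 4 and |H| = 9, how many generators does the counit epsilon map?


The counit epsilon_K: F(U(K)) -> K of the Free-Forgetful adjunction
maps |K| generators of F(U(K)) into K. For K = G x H (the product group),
|G x H| = |G| * |H|.
Total generators mapped = 4 * 9 = 36.

36


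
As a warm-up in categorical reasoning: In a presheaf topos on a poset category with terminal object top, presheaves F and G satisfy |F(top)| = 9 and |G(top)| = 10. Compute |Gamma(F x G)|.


Global sections of a presheaf on a poset with terminal top satisfy
Gamma(H) ~ H(top). Presheaves admit pointwise products, so
(F x G)(top) = F(top) x G(top) (Cartesian product).
|Gamma(F x G)| = |F(top)| * |G(top)| = 9 * 10 = 90.

90


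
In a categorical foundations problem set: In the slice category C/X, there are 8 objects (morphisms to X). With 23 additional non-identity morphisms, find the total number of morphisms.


In the slice category C/X, objects are morphisms to X.
Identity morphisms: 8 (one per object of C/X).
Non-identity morphisms: 23.
Total = 8 + 23 = 31

31


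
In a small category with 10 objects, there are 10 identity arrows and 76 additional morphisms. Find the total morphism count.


Each object has an identity morphism, giving 10 identities.
Adding the 76 non-identity morphisms:
Total = 10 + 76 = 86

86


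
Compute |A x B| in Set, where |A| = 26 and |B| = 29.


In Set, the product A x B is the Cartesian product.
By the universal property, |A x B| = |A| * |B|.
|A x B| = 26 * 29 = 754

754


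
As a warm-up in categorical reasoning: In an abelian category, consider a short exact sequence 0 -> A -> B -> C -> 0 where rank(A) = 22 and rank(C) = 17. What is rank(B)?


For a short exact sequence 0 -> A -> B -> C -> 0,
rank is additive: rank(B) = rank(A) + rank(C).
rank(B) = 22 + 17 = 39

39


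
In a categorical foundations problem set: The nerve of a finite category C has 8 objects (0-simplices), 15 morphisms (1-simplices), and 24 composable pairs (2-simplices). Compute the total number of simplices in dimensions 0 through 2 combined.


The 2-skeleton of the nerve N(C) consists of simplices in dimensions 0, 1, 2:
  |N(C)_0| = 8 (objects)
  |N(C)_1| = 15 (morphisms)
  |N(C)_2| = 24 (composable pairs)
Total = 8 + 15 + 24 = 47

47


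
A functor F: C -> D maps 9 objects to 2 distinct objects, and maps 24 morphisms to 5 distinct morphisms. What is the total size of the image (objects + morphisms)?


The image of F consists of distinct objects and distinct morphisms.
|Im(F)| on objects = 2
|Im(F)| on morphisms = 5
Total image cardinality = 2 + 5 = 7

7


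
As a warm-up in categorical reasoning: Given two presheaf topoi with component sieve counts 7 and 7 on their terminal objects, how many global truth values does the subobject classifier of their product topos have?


In a product of presheaf topoi E_1 x E_2, the subobject classifier
is Omega = Omega_1 x Omega_2 (componentwise), so
|Omega(top)| = |Omega_1(top_1)| * |Omega_2(top_2)|.
= 7 * 7 = 49.

49


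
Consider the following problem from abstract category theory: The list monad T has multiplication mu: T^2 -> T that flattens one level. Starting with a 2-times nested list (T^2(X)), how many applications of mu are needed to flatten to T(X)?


Each application of mu: T^2 -> T removes one layer of nesting.
Starting at depth 2 (i.e., T^2(X)), we need to reach T(X).
Number of mu applications = 2 - 1 = 1

1


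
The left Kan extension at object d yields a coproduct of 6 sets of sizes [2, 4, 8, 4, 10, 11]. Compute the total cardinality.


Pointwise, the left Kan extension (Lan_F H)(d) is the colimit, indexed
by the comma category (F downarrow d), of H composed with the
projection (F downarrow d) -> C. Here that colimit is given
as a coproduct (disjoint union) of sets, so its cardinality is the
sum of the sizes of the summands.
Coproduct of sets with sizes: 2 + 4 + 8 + 4 + 10 + 11
= 39

39


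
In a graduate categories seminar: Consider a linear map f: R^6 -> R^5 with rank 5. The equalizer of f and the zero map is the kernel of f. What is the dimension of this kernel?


The equalizer of f and the zero map is ker(f).
By the rank-nullity theorem: dim(ker(f)) = dim(domain) - rank(f).
dim(ker(f)) = 6 - 5 = 1

1


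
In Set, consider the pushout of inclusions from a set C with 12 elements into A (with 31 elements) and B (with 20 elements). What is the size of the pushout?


The pushout A +_C B identifies the images of C in A and B.
|A +_C B| = |A| + |B| - |C| (for injections).
= 31 + 20 - 12 = 39

39


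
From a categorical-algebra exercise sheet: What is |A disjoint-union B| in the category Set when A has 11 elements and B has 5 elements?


In Set, the coproduct A + B is the disjoint union.
|A + B| = |A| + |B| = 11 + 5 = 16

16


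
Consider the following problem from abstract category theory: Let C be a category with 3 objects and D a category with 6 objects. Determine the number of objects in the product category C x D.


The product category C x D has objects that are pairs (c, d).
Number of pairs = |Ob(C)| * |Ob(D)| = 3 * 6 = 18

18


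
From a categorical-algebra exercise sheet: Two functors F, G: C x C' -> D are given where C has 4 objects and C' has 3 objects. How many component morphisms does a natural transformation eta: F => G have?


A natural transformation eta: F => G assigns one component morphism per
object of the domain category.
The domain is the product category C x C', so
|Ob(C x C')| = |Ob(C)| * |Ob(C')| = 4 * 3 = 12.
Therefore eta has 12 component morphisms.

12


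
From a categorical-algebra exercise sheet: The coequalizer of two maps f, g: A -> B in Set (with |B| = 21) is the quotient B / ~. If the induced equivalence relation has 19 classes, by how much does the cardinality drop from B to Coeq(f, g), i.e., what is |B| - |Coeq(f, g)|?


The coequalizer Coeq(f, g) = B / ~ has one element per equivalence class.
|B| = 21, |Coeq(f, g)| = 19.
|B| - |Coeq(f, g)| = 21 - 19 = 2.

2


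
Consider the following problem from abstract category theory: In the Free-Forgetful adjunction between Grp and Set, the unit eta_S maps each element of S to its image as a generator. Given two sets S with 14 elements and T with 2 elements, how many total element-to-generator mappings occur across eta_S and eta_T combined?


The unit eta_X: X -> U(F(X)) of the Free-Forgetful adjunction
maps each element of X to a generator of F(X). For X = S + T (disjoint
union in Set), |S + T| = |S| + |T|.
Total mappings = 14 + 2 = 16.

16


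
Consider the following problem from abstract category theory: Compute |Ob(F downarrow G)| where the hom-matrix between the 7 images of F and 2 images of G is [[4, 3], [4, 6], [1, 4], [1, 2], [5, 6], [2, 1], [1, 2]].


Objects of (F downarrow G) are triples (a, b, h: F(a)->G(b)).
The count equals the sum of all entries in the hom-matrix.
sum(row 0) = 7
sum(row 1) = 10
sum(row 2) = 5
sum(row 3) = 3
sum(row 4) = 11
sum(row 5) = 3
sum(row 6) = 3
Grand total = 42

42


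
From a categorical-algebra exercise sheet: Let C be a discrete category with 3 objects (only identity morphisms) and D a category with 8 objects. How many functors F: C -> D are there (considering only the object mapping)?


A functor from a discrete category C to D is determined by
where each object maps. Each of the 3 objects of C can map
to any of the 8 objects of D independently.
Number of functors = 8^3 = 512

512


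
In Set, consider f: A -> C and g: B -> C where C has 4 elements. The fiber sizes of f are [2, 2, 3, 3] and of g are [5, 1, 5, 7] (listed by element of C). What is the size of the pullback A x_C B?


The pullback A x_C B consists of pairs (a, b) with f(a) = g(b).
For each element c in C, the fiber product has |f^-1(c)| * |g^-1(c)| elements.
Summing over C: 2 * 5 + 2 * 1 + 3 * 5 + 3 * 7
= 10 + 2 + 15 + 21 = 48

48


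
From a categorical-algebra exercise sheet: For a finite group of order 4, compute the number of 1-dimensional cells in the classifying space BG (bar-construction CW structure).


In the bar-construction CW model of BG, the n-cells are indexed by
n-tuples [g_1|...|g_n] of non-identity elements of G (degenerate
simplices with some g_i = e do not contribute cells), so there are
(|G| - 1)^n n-cells.
For dim = 1 with |G| = 4:
cells = (4 - 1)^1 = 3^1 = 3

3


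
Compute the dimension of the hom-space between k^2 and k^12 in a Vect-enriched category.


In Vect-enriched categories, Hom(k^n, k^m) is the space of m x n matrices.
dim(Hom(k^2, k^12)) = 12 * 2 = 24

24


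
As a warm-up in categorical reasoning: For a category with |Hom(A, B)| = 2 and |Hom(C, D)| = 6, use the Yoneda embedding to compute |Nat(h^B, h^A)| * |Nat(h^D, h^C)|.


By the Yoneda lemma, Nat(h^B, h^A) is isomorphic to Hom(A, B),
so |Nat(h^B, h^A)| = |Hom(A, B)| and |Nat(h^D, h^C)| = |Hom(C, D)|.
|Hom(A, B)| = 2, |Hom(C, D)| = 6.
|Nat(h^B, h^A) x Nat(h^D, h^C)| = 2 * 6 = 12

12


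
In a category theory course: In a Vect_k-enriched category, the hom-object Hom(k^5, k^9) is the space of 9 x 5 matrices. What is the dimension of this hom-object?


In Vect-enriched categories, Hom(k^n, k^m) is the space of m x n matrices.
dim(Hom(k^5, k^9)) = 9 * 5 = 45

45


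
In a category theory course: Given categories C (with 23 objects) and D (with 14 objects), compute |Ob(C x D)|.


The product category C x D has objects that are pairs (c, d).
Number of pairs = |Ob(C)| * |Ob(D)| = 23 * 14 = 322

322


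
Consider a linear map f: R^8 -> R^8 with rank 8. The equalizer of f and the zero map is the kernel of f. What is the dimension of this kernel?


The equalizer of f and the zero map is ker(f).
By the rank-nullity theorem: dim(ker(f)) = dim(domain) - rank(f).
dim(ker(f)) = 8 - 8 = 0

0


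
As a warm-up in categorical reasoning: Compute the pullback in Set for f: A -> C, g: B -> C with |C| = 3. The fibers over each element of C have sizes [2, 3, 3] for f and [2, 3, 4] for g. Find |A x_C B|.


The pullback A x_C B consists of pairs (a, b) with f(a) = g(b).
For each element c in C, the fiber product has |f^-1(c)| * |g^-1(c)| elements.
Summing over C: 2 * 2 + 3 * 3 + 3 * 4
= 4 + 9 + 12 = 25

25


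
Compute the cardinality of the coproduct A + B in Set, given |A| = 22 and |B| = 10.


In Set, the coproduct A + B is the disjoint union.
|A + B| = |A| + |B| = 22 + 10 = 32

32


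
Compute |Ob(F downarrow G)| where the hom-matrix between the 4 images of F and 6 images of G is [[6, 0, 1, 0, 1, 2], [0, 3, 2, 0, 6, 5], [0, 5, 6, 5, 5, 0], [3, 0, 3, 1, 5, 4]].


Objects of (F downarrow G) are triples (a, b, h: F(a)->G(b)).
The count equals the sum of all entries in the hom-matrix.
sum(row 0) = 10
sum(row 1) = 16
sum(row 2) = 21
sum(row 3) = 16
Grand total = 63

63


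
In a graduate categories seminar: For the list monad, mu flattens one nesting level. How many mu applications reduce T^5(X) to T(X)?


Each application of mu: T^2 -> T removes one layer of nesting.
Starting at depth 5 (i.e., T^5(X)), we need to reach T(X).
Number of mu applications = 5 - 1 = 4

4


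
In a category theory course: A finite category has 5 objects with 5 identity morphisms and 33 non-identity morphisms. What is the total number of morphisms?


Each object has an identity morphism, giving 5 identities.
Adding the 33 non-identity morphisms:
Total = 5 + 33 = 38

38


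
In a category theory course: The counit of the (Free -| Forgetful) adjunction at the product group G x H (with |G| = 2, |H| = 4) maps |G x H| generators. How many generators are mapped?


The counit epsilon_K: F(U(K)) -> K of the Free-Forgetful adjunction
maps |K| generators of F(U(K)) into K. For K = G x H (the product group),
|G x H| = |G| * |H|.
Total generators mapped = 2 * 4 = 8.

8


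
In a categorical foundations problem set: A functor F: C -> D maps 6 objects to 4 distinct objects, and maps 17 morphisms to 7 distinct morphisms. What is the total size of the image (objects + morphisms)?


The image of F consists of distinct objects and distinct morphisms.
|Im(F)| on objects = 4
|Im(F)| on morphisms = 7
Total image cardinality = 4 + 7 = 11

11


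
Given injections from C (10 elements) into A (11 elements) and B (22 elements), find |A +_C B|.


The pushout A +_C B identifies the images of C in A and B.
|A +_C B| = |A| + |B| - |C| (for injections).
= 11 + 22 - 10 = 23

23


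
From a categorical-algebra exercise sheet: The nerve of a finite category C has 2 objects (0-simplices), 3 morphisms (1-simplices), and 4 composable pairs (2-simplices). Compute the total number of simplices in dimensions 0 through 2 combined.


The 2-skeleton of the nerve N(C) consists of simplices in dimensions 0, 1, 2:
  |N(C)_0| = 2 (objects)
  |N(C)_1| = 3 (morphisms)
  |N(C)_2| = 4 (composable pairs)
Total = 2 + 3 + 4 = 9

9


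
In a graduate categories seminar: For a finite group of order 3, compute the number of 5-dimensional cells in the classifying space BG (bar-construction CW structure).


In the bar-construction CW model of BG, the n-cells are indexed by
n-tuples [g_1|...|g_n] of non-identity elements of G (degenerate
simplices with some g_i = e do not contribute cells), so there are
(|G| - 1)^n n-cells.
For dim = 5 with |G| = 3:
cells = (3 - 1)^5 = 2^5 = 32

32


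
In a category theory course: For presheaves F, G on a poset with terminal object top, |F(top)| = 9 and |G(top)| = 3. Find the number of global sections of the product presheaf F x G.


Global sections of a presheaf on a poset with terminal top satisfy
Gamma(H) ~ H(top). Presheaves admit pointwise products, so
(F x G)(top) = F(top) x G(top) (Cartesian product).
|Gamma(F x G)| = |F(top)| * |G(top)| = 9 * 3 = 27.

27


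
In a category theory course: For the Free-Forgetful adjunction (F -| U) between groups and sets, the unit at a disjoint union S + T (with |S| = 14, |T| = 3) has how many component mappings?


The unit eta_X: X -> U(F(X)) of the Free-Forgetful adjunction
maps each element of X to a generator of F(X). For X = S + T (disjoint
union in Set), |S + T| = |S| + |T|.
Total mappings = 14 + 3 = 17.

17


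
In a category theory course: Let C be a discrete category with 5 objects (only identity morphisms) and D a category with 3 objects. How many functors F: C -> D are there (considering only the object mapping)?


A functor from a discrete category C to D is determined by
where each object maps. Each of the 5 objects of C can map
to any of the 3 objects of D independently.
Number of functors = 3^5 = 243

243


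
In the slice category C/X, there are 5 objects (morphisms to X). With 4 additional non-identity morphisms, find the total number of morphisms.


In the slice category C/X, objects are morphisms to X.
Identity morphisms: 5 (one per object of C/X).
Non-identity morphisms: 4.
Total = 5 + 4 = 9

9


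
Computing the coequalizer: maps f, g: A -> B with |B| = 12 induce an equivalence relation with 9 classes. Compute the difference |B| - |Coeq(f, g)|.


The coequalizer Coeq(f, g) = B / ~ has one element per equivalence class.
|B| = 12, |Coeq(f, g)| = 9.
|B| - |Coeq(f, g)| = 12 - 9 = 3.

3


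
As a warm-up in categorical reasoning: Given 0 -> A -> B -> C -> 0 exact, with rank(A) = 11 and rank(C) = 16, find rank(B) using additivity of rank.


For a short exact sequence 0 -> A -> B -> C -> 0,
rank is additive: rank(B) = rank(A) + rank(C).
rank(B) = 11 + 16 = 27

27


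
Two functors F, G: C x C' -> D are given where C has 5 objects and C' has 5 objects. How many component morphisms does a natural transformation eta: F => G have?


A natural transformation eta: F => G assigns one component morphism per
object of the domain category.
The domain is the product category C x C', so
|Ob(C x C')| = |Ob(C)| * |Ob(C')| = 5 * 5 = 25.
Therefore eta has 25 component morphisms.

25


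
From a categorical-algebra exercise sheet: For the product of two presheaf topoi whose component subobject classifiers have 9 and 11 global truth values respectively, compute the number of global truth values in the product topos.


In a product of presheaf topoi E_1 x E_2, the subobject classifier
is Omega = Omega_1 x Omega_2 (componentwise), so
|Omega(top)| = |Omega_1(top_1)| * |Omega_2(top_2)|.
= 9 * 11 = 99.

99


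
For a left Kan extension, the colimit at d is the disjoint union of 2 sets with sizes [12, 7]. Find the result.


Pointwise, the left Kan extension (Lan_F H)(d) is the colimit, indexed
by the comma category (F downarrow d), of H composed with the
projection (F downarrow d) -> C. Here that colimit is given
as a coproduct (disjoint union) of sets, so its cardinality is the
sum of the sizes of the summands.
Coproduct of sets with sizes: 12 + 7
= 19

19


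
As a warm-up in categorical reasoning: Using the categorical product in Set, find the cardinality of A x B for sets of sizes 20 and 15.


In Set, the product A x B is the Cartesian product.
By the universal property, |A x B| = |A| * |B|.
|A x B| = 20 * 15 = 300

300


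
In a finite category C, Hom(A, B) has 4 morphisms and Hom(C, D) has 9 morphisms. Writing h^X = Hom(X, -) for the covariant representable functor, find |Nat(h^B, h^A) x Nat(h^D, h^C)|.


By the Yoneda lemma, Nat(h^B, h^A) is isomorphic to Hom(A, B),
so |Nat(h^B, h^A)| = |Hom(A, B)| and |Nat(h^D, h^C)| = |Hom(C, D)|.
|Hom(A, B)| = 4, |Hom(C, D)| = 9.
|Nat(h^B, h^A) x Nat(h^D, h^C)| = 4 * 9 = 36

36


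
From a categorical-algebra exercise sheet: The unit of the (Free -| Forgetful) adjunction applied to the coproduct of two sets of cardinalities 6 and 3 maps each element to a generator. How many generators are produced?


The unit eta_X: X -> U(F(X)) of the Free-Forgetful adjunction
maps each element of X to a generator of F(X). For X = S + T (disjoint
union in Set), |S + T| = |S| + |T|.
Total mappings = 6 + 3 = 9.

9


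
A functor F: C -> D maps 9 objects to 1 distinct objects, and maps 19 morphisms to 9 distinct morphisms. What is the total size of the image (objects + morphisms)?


The image of F consists of distinct objects and distinct morphisms.
|Im(F)| on objects = 1
|Im(F)| on morphisms = 9
Total image cardinality = 1 + 9 = 10

10


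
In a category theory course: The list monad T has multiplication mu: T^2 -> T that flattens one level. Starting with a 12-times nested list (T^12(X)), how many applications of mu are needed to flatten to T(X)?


Each application of mu: T^2 -> T removes one layer of nesting.
Starting at depth 12 (i.e., T^12(X)), we need to reach T(X).
Number of mu applications = 12 - 1 = 11

11


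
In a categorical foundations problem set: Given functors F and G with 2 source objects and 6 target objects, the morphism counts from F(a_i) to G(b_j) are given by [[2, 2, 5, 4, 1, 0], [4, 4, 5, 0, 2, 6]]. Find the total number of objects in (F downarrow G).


Objects of (F downarrow G) are triples (a, b, h: F(a)->G(b)).
The count equals the sum of all entries in the hom-matrix.
sum(row 0) = 14
sum(row 1) = 21
Grand total = 35

35


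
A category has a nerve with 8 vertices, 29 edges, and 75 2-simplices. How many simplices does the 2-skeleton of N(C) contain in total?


The 2-skeleton of the nerve N(C) consists of simplices in dimensions 0, 1, 2:
  |N(C)_0| = 8 (objects)
  |N(C)_1| = 29 (morphisms)
  |N(C)_2| = 75 (composable pairs)
Total = 8 + 29 + 75 = 112

112


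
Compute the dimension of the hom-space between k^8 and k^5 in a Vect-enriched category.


In Vect-enriched categories, Hom(k^n, k^m) is the space of m x n matrices.
dim(Hom(k^8, k^5)) = 5 * 8 = 40

40


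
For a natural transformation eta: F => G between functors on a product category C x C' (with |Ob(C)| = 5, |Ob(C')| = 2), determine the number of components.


A natural transformation eta: F => G assigns one component morphism per
object of the domain category.
The domain is the product category C x C', so
|Ob(C x C')| = |Ob(C)| * |Ob(C')| = 5 * 2 = 10.
Therefore eta has 10 component morphisms.

10


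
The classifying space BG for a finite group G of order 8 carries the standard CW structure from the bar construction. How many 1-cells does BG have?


In the bar-construction CW model of BG, the n-cells are indexed by
n-tuples [g_1|...|g_n] of non-identity elements of G (degenerate
simplices with some g_i = e do not contribute cells), so there are
(|G| - 1)^n n-cells.
For dim = 1 with |G| = 8:
cells = (8 - 1)^1 = 7^1 = 7

7


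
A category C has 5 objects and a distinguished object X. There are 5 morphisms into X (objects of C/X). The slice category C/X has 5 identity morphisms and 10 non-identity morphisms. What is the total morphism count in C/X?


In the slice category C/X, objects are morphisms to X.
Identity morphisms: 5 (one per object of C/X).
Non-identity morphisms: 10.
Total = 5 + 10 = 15

15


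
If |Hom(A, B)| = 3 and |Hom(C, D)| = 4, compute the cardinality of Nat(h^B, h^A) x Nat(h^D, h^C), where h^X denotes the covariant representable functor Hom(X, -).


By the Yoneda lemma, Nat(h^B, h^A) is isomorphic to Hom(A, B),
so |Nat(h^B, h^A)| = |Hom(A, B)| and |Nat(h^D, h^C)| = |Hom(C, D)|.
|Hom(A, B)| = 3, |Hom(C, D)| = 4.
|Nat(h^B, h^A) x Nat(h^D, h^C)| = 3 * 4 = 12

12


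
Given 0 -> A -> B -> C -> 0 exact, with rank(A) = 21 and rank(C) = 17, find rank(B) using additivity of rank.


For a short exact sequence 0 -> A -> B -> C -> 0,
rank is additive: rank(B) = rank(A) + rank(C).
rank(B) = 21 + 17 = 38

38


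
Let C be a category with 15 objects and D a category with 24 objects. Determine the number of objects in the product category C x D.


The product category C x D has objects that are pairs (c, d).
Number of pairs = |Ob(C)| * |Ob(D)| = 15 * 24 = 360

360


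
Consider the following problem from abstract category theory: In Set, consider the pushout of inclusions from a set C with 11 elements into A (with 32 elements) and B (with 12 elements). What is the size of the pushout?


The pushout A +_C B identifies the images of C in A and B.
|A +_C B| = |A| + |B| - |C| (for injections).
= 32 + 12 - 11 = 33

33


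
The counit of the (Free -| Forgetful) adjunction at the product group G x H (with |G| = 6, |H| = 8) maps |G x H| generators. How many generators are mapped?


The counit epsilon_K: F(U(K)) -> K of the Free-Forgetful adjunction
maps |K| generators of F(U(K)) into K. For K = G x H (the product group),
|G x H| = |G| * |H|.
Total generators mapped = 6 * 8 = 48.

48


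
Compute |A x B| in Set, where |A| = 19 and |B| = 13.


In Set, the product A x B is the Cartesian product.
By the universal property, |A x B| = |A| * |B|.
|A x B| = 19 * 13 = 247

247


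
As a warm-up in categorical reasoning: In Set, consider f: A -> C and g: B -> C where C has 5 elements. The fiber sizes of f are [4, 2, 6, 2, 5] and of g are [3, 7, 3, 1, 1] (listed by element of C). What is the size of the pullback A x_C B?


The pullback A x_C B consists of pairs (a, b) with f(a) = g(b).
For each element c in C, the fiber product has |f^-1(c)| * |g^-1(c)| elements.
Summing over C: 4 * 3 + 2 * 7 + 6 * 3 + 2 * 1 + 5 * 1
= 12 + 14 + 18 + 2 + 5 = 51

51


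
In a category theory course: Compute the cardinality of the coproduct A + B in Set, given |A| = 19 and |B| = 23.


In Set, the coproduct A + B is the disjoint union.
|A + B| = |A| + |B| = 19 + 23 = 42

42


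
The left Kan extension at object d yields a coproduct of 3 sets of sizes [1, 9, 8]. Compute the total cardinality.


Pointwise, the left Kan extension (Lan_F H)(d) is the colimit, indexed
by the comma category (F downarrow d), of H composed with the
projection (F downarrow d) -> C. Here that colimit is given
as a coproduct (disjoint union) of sets, so its cardinality is the
sum of the sizes of the summands.
Coproduct of sets with sizes: 1 + 9 + 8
= 18

18


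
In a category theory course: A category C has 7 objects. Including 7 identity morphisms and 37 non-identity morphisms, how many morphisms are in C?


Each object has an identity morphism, giving 7 identities.
Adding the 37 non-identity morphisms:
Total = 7 + 37 = 44

44


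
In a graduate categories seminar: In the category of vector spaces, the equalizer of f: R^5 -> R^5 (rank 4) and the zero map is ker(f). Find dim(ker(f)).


The equalizer of f and the zero map is ker(f).
By the rank-nullity theorem: dim(ker(f)) = dim(domain) - rank(f).
dim(ker(f)) = 5 - 4 = 1

1


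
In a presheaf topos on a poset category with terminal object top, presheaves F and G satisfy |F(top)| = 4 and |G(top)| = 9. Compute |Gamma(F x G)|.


Global sections of a presheaf on a poset with terminal top satisfy
Gamma(H) ~ H(top). Presheaves admit pointwise products, so
(F x G)(top) = F(top) x G(top) (Cartesian product).
|Gamma(F x G)| = |F(top)| * |G(top)| = 4 * 9 = 36.

36


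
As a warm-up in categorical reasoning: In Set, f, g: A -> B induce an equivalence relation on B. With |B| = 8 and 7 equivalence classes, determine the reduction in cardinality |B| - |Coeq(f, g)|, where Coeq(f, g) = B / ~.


The coequalizer Coeq(f, g) = B / ~ has one element per equivalence class.
|B| = 8, |Coeq(f, g)| = 7.
|B| - |Coeq(f, g)| = 8 - 7 = 1.

1


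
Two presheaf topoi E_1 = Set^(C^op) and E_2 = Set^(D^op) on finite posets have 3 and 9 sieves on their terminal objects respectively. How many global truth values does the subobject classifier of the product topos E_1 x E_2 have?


In a product of presheaf topoi E_1 x E_2, the subobject classifier
is Omega = Omega_1 x Omega_2 (componentwise), so
|Omega(top)| = |Omega_1(top_1)| * |Omega_2(top_2)|.
= 3 * 9 = 27.

27


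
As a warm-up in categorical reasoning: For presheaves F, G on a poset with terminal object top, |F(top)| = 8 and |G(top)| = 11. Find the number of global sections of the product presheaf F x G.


Global sections of a presheaf on a poset with terminal top satisfy
Gamma(H) ~ H(top). Presheaves admit pointwise products, so
(F x G)(top) = F(top) x G(top) (Cartesian product).
|Gamma(F x G)| = |F(top)| * |G(top)| = 8 * 11 = 88.

88


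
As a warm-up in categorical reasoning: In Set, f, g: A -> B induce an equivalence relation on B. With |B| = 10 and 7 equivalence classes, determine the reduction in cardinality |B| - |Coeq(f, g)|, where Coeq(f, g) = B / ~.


The coequalizer Coeq(f, g) = B / ~ has one element per equivalence class.
|B| = 10, |Coeq(f, g)| = 7.
|B| - |Coeq(f, g)| = 10 - 7 = 3.

3


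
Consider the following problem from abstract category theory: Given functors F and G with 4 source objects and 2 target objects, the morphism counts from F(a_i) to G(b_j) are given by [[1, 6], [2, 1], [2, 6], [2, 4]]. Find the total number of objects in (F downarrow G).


Objects of (F downarrow G) are triples (a, b, h: F(a)->G(b)).
The count equals the sum of all entries in the hom-matrix.
sum(row 0) = 7
sum(row 1) = 3
sum(row 2) = 8
sum(row 3) = 6
Grand total = 24

24


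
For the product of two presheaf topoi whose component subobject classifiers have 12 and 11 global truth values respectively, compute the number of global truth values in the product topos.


In a product of presheaf topoi E_1 x E_2, the subobject classifier
is Omega = Omega_1 x Omega_2 (componentwise), so
|Omega(top)| = |Omega_1(top_1)| * |Omega_2(top_2)|.
= 12 * 11 = 132.

132


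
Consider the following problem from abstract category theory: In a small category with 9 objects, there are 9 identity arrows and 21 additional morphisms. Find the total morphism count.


Each object has an identity morphism, giving 9 identities.
Adding the 21 non-identity morphisms:
Total = 9 + 21 = 30

30


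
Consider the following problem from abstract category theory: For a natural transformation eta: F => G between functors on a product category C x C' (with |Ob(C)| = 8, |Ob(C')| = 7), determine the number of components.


A natural transformation eta: F => G assigns one component morphism per
object of the domain category.
The domain is the product category C x C', so
|Ob(C x C')| = |Ob(C)| * |Ob(C')| = 8 * 7 = 56.
Therefore eta has 56 component morphisms.

56


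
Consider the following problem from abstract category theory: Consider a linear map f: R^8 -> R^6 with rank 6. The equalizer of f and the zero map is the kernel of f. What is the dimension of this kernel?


The equalizer of f and the zero map is ker(f).
By the rank-nullity theorem: dim(ker(f)) = dim(domain) - rank(f).
dim(ker(f)) = 8 - 6 = 2

2


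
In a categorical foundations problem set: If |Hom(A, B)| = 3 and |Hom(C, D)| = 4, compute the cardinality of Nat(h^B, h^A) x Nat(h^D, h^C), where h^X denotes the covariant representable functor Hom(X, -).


By the Yoneda lemma, Nat(h^B, h^A) is isomorphic to Hom(A, B),
so |Nat(h^B, h^A)| = |Hom(A, B)| and |Nat(h^D, h^C)| = |Hom(C, D)|.
|Hom(A, B)| = 3, |Hom(C, D)| = 4.
|Nat(h^B, h^A) x Nat(h^D, h^C)| = 3 * 4 = 12

12


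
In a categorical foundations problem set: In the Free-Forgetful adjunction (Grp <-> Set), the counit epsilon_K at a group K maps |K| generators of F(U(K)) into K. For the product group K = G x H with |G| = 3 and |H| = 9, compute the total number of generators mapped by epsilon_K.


The counit epsilon_K: F(U(K)) -> K of the Free-Forgetful adjunction
maps |K| generators of F(U(K)) into K. For K = G x H (the product group),
|G x H| = |G| * |H|.
Total generators mapped = 3 * 9 = 27.

27


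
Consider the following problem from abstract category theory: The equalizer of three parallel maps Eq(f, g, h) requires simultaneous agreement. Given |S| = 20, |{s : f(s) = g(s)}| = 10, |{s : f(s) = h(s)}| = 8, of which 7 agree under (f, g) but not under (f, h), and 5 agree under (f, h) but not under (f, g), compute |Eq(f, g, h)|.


Eq(f, g, h) is the triple-agreement set: points in S where all three
maps take the same value. Using inclusion-exclusion on the pairwise data:
Pair (f, g) agrees on 10 points; pair (f, h) on 8 points.
Points agreeing under (f, g) but not (f, h) = 7; under (f, h) but not (f, g) = 5.
Triple-agreement = agreement-in-(f, g) minus points that agree under (f, g) but not (f, h):
|Eq(f, g, h)| = 10 - 7 = 3
(cross-check via (f, h): 8 - 5 = 3.)

3


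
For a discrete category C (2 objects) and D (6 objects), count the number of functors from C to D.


A functor from a discrete category C to D is determined by
where each object maps. Each of the 2 objects of C can map
to any of the 6 objects of D independently.
Number of functors = 6^2 = 36

36


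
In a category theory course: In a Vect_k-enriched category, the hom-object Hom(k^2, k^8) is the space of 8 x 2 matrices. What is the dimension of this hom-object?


In Vect-enriched categories, Hom(k^n, k^m) is the space of m x n matrices.
dim(Hom(k^2, k^8)) = 8 * 2 = 16

16


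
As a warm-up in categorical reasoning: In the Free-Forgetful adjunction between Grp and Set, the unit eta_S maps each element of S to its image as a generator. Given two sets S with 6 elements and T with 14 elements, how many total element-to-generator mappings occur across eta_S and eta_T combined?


The unit eta_X: X -> U(F(X)) of the Free-Forgetful adjunction
maps each element of X to a generator of F(X). For X = S + T (disjoint
union in Set), |S + T| = |S| + |T|.
Total mappings = 6 + 14 = 20.

20


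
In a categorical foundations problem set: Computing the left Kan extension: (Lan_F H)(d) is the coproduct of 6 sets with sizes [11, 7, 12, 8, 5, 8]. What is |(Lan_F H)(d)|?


Pointwise, the left Kan extension (Lan_F H)(d) is the colimit, indexed
by the comma category (F downarrow d), of H composed with the
projection (F downarrow d) -> C. Here that colimit is given
as a coproduct (disjoint union) of sets, so its cardinality is the
sum of the sizes of the summands.
Coproduct of sets with sizes: 11 + 7 + 12 + 8 + 5 + 8
= 51

51


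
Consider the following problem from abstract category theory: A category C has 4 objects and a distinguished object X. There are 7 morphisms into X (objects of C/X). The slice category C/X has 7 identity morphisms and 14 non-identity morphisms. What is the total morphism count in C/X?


In the slice category C/X, objects are morphisms to X.
Identity morphisms: 7 (one per object of C/X).
Non-identity morphisms: 14.
Total = 7 + 14 = 21

21


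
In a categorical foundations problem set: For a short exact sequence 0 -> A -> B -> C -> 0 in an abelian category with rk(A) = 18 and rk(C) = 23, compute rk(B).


For a short exact sequence 0 -> A -> B -> C -> 0,
rank is additive: rank(B) = rank(A) + rank(C).
rank(B) = 18 + 23 = 41

41


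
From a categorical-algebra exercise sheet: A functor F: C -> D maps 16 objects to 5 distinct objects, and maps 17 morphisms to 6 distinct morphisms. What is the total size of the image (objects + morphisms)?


The image of F consists of distinct objects and distinct morphisms.
|Im(F)| on objects = 5
|Im(F)| on morphisms = 6
Total image cardinality = 5 + 6 = 11

11


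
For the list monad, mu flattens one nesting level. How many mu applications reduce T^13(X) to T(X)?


Each application of mu: T^2 -> T removes one layer of nesting.
Starting at depth 13 (i.e., T^13(X)), we need to reach T(X).
Number of mu applications = 13 - 1 = 12

12


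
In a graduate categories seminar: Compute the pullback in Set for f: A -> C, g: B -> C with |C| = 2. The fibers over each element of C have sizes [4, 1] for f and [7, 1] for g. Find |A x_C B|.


The pullback A x_C B consists of pairs (a, b) with f(a) = g(b).
For each element c in C, the fiber product has |f^-1(c)| * |g^-1(c)| elements.
Summing over C: 4 * 7 + 1 * 1
= 28 + 1 = 29

29


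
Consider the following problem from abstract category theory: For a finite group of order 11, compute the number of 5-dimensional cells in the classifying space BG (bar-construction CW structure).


In the bar-construction CW model of BG, the n-cells are indexed by
n-tuples [g_1|...|g_n] of non-identity elements of G (degenerate
simplices with some g_i = e do not contribute cells), so there are
(|G| - 1)^n n-cells.
For dim = 5 with |G| = 11:
cells = (11 - 1)^5 = 10^5 = 100000

100000


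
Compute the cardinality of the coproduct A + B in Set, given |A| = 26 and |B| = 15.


In Set, the coproduct A + B is the disjoint union.
|A + B| = |A| + |B| = 26 + 15 = 41

41


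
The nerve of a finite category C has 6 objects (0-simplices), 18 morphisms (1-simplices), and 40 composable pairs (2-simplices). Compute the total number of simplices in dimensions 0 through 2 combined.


The 2-skeleton of the nerve N(C) consists of simplices in dimensions 0, 1, 2:
  |N(C)_0| = 6 (objects)
  |N(C)_1| = 18 (morphisms)
  |N(C)_2| = 40 (composable pairs)
Total = 6 + 18 + 40 = 64

64


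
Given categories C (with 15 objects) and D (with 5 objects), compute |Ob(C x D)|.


The product category C x D has objects that are pairs (c, d).
Number of pairs = |Ob(C)| * |Ob(D)| = 15 * 5 = 75

75


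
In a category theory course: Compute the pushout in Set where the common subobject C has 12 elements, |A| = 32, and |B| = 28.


The pushout A +_C B identifies the images of C in A and B.
|A +_C B| = |A| + |B| - |C| (for injections).
= 32 + 28 - 12 = 48

48


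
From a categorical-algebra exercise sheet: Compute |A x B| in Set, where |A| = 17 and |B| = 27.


In Set, the product A x B is the Cartesian product.
By the universal property, |A x B| = |A| * |B|.
|A x B| = 17 * 27 = 459

459


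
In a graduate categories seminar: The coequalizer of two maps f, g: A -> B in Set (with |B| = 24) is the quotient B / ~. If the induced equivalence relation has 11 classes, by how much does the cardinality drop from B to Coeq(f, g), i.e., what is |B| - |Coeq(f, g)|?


The coequalizer Coeq(f, g) = B / ~ has one element per equivalence class.
|B| = 24, |Coeq(f, g)| = 11.
|B| - |Coeq(f, g)| = 24 - 11 = 13.

13


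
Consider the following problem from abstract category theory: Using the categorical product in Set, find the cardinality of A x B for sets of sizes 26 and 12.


In Set, the product A x B is the Cartesian product.
By the universal property, |A x B| = |A| * |B|.
|A x B| = 26 * 12 = 312

312


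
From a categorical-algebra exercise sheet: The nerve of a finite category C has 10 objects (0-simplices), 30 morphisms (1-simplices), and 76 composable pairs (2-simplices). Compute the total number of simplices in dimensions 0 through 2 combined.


The 2-skeleton of the nerve N(C) consists of simplices in dimensions 0, 1, 2:
  |N(C)_0| = 10 (objects)
  |N(C)_1| = 30 (morphisms)
  |N(C)_2| = 76 (composable pairs)
Total = 10 + 30 + 76 = 116

116


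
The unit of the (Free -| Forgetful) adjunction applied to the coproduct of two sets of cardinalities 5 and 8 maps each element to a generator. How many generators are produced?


The unit eta_X: X -> U(F(X)) of the Free-Forgetful adjunction
maps each element of X to a generator of F(X). For X = S + T (disjoint
union in Set), |S + T| = |S| + |T|.
Total mappings = 5 + 8 = 13.

13


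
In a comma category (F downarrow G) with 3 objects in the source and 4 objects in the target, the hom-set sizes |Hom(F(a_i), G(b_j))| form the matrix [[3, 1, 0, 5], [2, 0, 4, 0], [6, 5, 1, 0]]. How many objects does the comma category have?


Objects of (F downarrow G) are triples (a, b, h: F(a)->G(b)).
The count equals the sum of all entries in the hom-matrix.
sum(row 0) = 9
sum(row 1) = 6
sum(row 2) = 12
Grand total = 27

27


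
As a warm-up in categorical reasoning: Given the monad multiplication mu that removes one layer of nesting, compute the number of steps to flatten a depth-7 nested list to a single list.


Each application of mu: T^2 -> T removes one layer of nesting.
Starting at depth 7 (i.e., T^7(X)), we need to reach T(X).
Number of mu applications = 7 - 1 = 6

6


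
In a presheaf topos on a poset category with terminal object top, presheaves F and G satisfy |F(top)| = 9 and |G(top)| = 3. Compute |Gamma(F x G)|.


Global sections of a presheaf on a poset with terminal top satisfy
Gamma(H) ~ H(top). Presheaves admit pointwise products, so
(F x G)(top) = F(top) x G(top) (Cartesian product).
|Gamma(F x G)| = |F(top)| * |G(top)| = 9 * 3 = 27.

27


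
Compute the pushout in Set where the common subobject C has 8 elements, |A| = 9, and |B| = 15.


The pushout A +_C B identifies the images of C in A and B.
|A +_C B| = |A| + |B| - |C| (for injections).
= 9 + 15 - 8 = 16

16


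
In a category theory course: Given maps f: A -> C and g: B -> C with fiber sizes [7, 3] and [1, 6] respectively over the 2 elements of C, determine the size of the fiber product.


The pullback A x_C B consists of pairs (a, b) with f(a) = g(b).
For each element c in C, the fiber product has |f^-1(c)| * |g^-1(c)| elements.
Summing over C: 7 * 1 + 3 * 6
= 7 + 18 = 25

25


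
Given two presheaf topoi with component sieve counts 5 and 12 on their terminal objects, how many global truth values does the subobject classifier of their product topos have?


In a product of presheaf topoi E_1 x E_2, the subobject classifier
is Omega = Omega_1 x Omega_2 (componentwise), so
|Omega(top)| = |Omega_1(top_1)| * |Omega_2(top_2)|.
= 5 * 12 = 60.

60


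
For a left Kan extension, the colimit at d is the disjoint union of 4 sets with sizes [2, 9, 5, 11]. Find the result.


Pointwise, the left Kan extension (Lan_F H)(d) is the colimit, indexed
by the comma category (F downarrow d), of H composed with the
projection (F downarrow d) -> C. Here that colimit is given
as a coproduct (disjoint union) of sets, so its cardinality is the
sum of the sizes of the summands.
Coproduct of sets with sizes: 2 + 9 + 5 + 11
= 27

27
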